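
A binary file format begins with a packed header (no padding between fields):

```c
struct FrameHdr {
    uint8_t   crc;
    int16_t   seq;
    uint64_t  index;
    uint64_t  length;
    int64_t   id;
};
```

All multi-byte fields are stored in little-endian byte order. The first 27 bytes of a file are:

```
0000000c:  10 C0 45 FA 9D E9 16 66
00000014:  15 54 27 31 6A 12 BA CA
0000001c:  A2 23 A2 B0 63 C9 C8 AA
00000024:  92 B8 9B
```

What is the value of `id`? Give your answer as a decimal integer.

-7225864339905223760

`id` follows `crc` (1 B), `seq` (2 B), `index` (8 B), `length` (8 B), so it starts at offset 1 + 2 + 8 + 8 = 19 and occupies 8 bytes.
Bytes at offsets 19..26: B0 63 C9 C8 AA 92 B8 9B.
Little-endian: lowest address holds the least-significant byte.
Reassemble most-significant byte first: 9B B8 92 AA C8 C9 63 B0 → 0x9BB892AAC8C963B0.
Top bit is set, so as a signed 64-bit value this is 0x9BB892AAC8C963B0 − 2^64 = -7225864339905223760.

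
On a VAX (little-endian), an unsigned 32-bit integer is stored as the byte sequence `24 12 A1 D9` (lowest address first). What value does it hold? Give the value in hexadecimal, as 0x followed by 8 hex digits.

0xD9A11224

Little-endian: lowest address holds the least-significant byte.
Reassemble most-significant byte first: D9 A1 12 24 → 0xD9A11224.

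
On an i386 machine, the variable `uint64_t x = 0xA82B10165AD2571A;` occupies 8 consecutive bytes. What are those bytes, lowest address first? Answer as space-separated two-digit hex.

Split into bytes (most-significant first): A8 2B 10 16 5A D2 57 1A.
Little-endian: lowest address holds the least-significant byte.
So at ascending addresses the bytes are 1A 57 D2 5A 16 10 2B A8.

1A 57 D2 5A 16 10 2B A8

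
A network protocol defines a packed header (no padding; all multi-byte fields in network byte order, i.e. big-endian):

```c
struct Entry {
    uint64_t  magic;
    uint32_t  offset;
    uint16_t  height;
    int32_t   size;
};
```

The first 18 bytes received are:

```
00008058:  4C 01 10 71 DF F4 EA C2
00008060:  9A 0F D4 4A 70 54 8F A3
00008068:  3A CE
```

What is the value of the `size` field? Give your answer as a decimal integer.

`size` follows `magic` (8 B), `offset` (4 B), `height` (2 B), so it starts at offset 8 + 4 + 2 = 14 and occupies 4 bytes.
Bytes at offsets 14..17: 8F A3 3A CE.
In big-endian order the high byte comes first in memory.
The bytes are already most-significant first: 0x8FA33ACE.
Top bit is set, so as a signed 32-bit value this is 0x8FA33ACE − 2^32 = -1885127986.

-1885127986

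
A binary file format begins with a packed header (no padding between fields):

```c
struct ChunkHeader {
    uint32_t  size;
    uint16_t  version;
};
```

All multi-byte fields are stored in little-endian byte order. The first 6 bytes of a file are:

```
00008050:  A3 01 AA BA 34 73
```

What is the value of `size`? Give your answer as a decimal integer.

3131703715

`size` is the first field, at byte offset 0, occupying 4 bytes.
Bytes at offsets 0..3: A3 01 AA BA.
In little-endian order the low byte comes first in memory.
Reassemble most-significant byte first: BA AA 01 A3 → 0xBAAA01A3.
0xBAAA01A3 = 3131703715.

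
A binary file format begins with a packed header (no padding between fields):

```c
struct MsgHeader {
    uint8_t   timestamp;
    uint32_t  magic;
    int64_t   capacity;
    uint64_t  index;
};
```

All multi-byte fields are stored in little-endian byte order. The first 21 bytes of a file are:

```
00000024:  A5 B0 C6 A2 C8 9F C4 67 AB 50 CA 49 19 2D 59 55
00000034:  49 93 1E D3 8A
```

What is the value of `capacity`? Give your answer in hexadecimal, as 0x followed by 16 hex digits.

0x1949CA50AB67C49F

`capacity` follows `timestamp` (1 B), `magic` (4 B), so it starts at offset 1 + 4 = 5 and occupies 8 bytes.
Bytes at offsets 5..12: 9F C4 67 AB 50 CA 49 19.
Little-endian stores the least-significant byte at the lowest address.
Reassemble most-significant byte first: 19 49 CA 50 AB 67 C4 9F → 0x1949CA50AB67C49F.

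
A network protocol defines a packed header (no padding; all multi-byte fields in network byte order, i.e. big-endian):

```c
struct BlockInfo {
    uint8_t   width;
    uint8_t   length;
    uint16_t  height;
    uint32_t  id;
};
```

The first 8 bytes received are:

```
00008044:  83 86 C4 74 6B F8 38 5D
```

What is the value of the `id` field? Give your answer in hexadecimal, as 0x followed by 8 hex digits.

`id` follows `width` (1 B), `length` (1 B), `height` (2 B), so it starts at offset 1 + 1 + 2 = 4 and occupies 4 bytes.
Bytes at offsets 4..7: 6B F8 38 5D.
Big-endian stores the most-significant byte at the lowest address.
The bytes are already most-significant first: 0x6BF8385D.

0x6BF8385D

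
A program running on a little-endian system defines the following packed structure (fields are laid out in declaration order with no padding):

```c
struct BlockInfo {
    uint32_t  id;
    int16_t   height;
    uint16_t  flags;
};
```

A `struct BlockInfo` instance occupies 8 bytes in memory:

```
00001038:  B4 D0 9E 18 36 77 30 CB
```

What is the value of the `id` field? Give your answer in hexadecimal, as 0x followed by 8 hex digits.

0x189ED0B4

`id` is the first field, at byte offset 0, occupying 4 bytes.
Bytes at offsets 0..3: B4 D0 9E 18.
Little-endian stores the least-significant byte at the lowest address.
Reassemble most-significant byte first: 18 9E D0 B4 → 0x189ED0B4.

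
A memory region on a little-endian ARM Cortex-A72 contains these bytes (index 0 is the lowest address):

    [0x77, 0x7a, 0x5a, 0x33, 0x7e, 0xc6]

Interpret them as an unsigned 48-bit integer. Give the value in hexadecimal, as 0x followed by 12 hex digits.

0xC67E335A7A77

Little-endian stores the least-significant byte at the lowest address.
Reassemble most-significant byte first: C6 7E 33 5A 7A 77 → 0xC67E335A7A77.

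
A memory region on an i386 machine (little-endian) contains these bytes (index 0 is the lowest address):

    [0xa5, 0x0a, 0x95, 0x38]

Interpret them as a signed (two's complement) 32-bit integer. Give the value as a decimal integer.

Little-endian: lowest address holds the least-significant byte.
Reassemble most-significant byte first: 38 95 0A A5 → 0x38950AA5.
0x38950AA5 = 949291685.

949291685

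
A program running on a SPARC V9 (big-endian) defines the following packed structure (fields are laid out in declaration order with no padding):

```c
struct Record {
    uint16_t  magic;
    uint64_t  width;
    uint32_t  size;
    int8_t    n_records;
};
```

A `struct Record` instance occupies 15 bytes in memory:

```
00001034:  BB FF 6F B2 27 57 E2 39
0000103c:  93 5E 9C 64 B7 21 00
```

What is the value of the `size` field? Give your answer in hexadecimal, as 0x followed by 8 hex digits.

0x9C64B721

`size` follows `magic` (2 B), `width` (8 B), so it starts at offset 2 + 8 = 10 and occupies 4 bytes.
Bytes at offsets 10..13: 9C 64 B7 21.
In big-endian order the high byte comes first in memory.
The bytes are already most-significant first: 0x9C64B721.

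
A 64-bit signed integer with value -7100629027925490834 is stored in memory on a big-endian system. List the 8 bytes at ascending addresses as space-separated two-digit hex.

9D 75 7F 85 14 AC 83 6E

Two's complement of -7100629027925490834 in 64 bits: 7100629027925490834 = 0x628A807AEB537C92; invert → 0x9D757F8514AC836D; add 1 → 0x9D757F8514AC836E.
Split into bytes (most-significant first): 9D 75 7F 85 14 AC 83 6E.
Big-endian: lowest address holds the most-significant byte.
So the memory order matches the most-significant-first order: 9D 75 7F 85 14 AC 83 6E.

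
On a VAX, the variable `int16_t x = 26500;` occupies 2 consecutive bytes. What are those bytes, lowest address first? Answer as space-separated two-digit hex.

26500 in hexadecimal, padded to 16 bits, is 0x6784.
Split into bytes (most-significant first): 67 84.
In little-endian order the low byte comes first in memory.
So at ascending addresses the bytes are 84 67.

84 67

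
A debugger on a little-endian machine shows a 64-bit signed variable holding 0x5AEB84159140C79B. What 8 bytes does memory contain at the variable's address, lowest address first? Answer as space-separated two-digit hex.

9B C7 40 91 15 84 EB 5A

Split into bytes (most-significant first): 5A EB 84 15 91 40 C7 9B.
Little-endian stores the least-significant byte at the lowest address.
So at ascending addresses the bytes are 9B C7 40 91 15 84 EB 5A.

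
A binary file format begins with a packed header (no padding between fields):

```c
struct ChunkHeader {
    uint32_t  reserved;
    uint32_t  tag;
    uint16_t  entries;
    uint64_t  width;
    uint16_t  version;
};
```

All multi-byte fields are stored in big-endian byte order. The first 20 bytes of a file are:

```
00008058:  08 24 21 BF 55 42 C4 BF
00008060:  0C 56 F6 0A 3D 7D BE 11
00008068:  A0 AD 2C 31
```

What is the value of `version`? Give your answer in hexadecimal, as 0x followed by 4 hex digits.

0x2C31

`version` follows `reserved` (4 B), `tag` (4 B), `entries` (2 B), `width` (8 B), so it starts at offset 4 + 4 + 2 + 8 = 18 and occupies 2 bytes.
Bytes at offsets 18..19: 2C 31.
In big-endian order the high byte comes first in memory.
The bytes are already most-significant first: 0x2C31.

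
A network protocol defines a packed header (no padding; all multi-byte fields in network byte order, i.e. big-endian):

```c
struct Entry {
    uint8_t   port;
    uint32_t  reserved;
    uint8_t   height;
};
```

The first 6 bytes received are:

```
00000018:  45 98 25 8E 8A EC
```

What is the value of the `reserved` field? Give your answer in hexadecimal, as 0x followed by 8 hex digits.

`reserved` follows `port` (1 byte), so it starts at byte offset 1 and occupies 4 bytes.
Bytes at offsets 1..4: 98 25 8E 8A.
Big-endian stores the most-significant byte at the lowest address.
The bytes are already most-significant first: 0x98258E8A.

0x98258E8A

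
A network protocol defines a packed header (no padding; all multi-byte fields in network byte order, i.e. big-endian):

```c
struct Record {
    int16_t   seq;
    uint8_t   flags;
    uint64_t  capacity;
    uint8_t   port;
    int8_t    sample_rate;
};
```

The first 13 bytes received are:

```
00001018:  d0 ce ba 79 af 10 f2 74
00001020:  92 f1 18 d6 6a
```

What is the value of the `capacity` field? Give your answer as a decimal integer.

`capacity` follows `seq` (2 B), `flags` (1 B), so it starts at offset 2 + 1 = 3 and occupies 8 bytes.
Bytes at offsets 3..10: 79 AF 10 F2 74 92 F1 18.
Big-endian: lowest address holds the most-significant byte.
The bytes are already most-significant first: 0x79AF10F27492F118.
0x79AF10F27492F118 = 8768245633037562136.

8768245633037562136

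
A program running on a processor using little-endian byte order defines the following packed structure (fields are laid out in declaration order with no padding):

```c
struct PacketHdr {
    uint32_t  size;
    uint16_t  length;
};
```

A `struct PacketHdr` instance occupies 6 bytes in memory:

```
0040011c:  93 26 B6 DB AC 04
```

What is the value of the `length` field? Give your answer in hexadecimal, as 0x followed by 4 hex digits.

`length` follows `size` (4 bytes), so it starts at byte offset 4 and occupies 2 bytes.
Bytes at offsets 4..5: AC 04.
In little-endian order the low byte comes first in memory.
Reassemble most-significant byte first: 04 AC → 0x04AC.

0x04AC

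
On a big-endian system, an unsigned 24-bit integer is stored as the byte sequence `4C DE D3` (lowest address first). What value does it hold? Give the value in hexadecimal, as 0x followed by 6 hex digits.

Big-endian: lowest address holds the most-significant byte.
The bytes are already most-significant first: 0x4CDED3.

0x4CDED3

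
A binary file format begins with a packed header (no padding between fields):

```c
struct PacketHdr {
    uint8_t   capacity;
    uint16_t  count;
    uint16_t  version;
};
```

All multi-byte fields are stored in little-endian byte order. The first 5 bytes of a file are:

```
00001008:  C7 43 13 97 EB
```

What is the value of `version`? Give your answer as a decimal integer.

`version` follows `capacity` (1 B), `count` (2 B), so it starts at offset 1 + 2 = 3 and occupies 2 bytes.
Bytes at offsets 3..4: 97 EB.
Little-endian: lowest address holds the least-significant byte.
Reassemble most-significant byte first: EB 97 → 0xEB97.
0xEB97 = 60311.

60311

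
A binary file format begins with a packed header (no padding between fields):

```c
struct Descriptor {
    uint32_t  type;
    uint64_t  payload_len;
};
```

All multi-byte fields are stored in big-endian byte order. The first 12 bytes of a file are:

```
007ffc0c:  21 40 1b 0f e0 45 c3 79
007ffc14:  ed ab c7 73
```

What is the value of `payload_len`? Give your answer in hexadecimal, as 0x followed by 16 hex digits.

0xE045C379EDABC773

`payload_len` follows `type` (4 bytes), so it starts at byte offset 4 and occupies 8 bytes.
Bytes at offsets 4..11: E0 45 C3 79 ED AB C7 73.
Big-endian stores the most-significant byte at the lowest address.
The bytes are already most-significant first: 0xE045C379EDABC773.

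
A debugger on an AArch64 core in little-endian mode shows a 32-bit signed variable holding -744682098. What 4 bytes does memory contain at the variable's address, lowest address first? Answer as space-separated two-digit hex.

8E 0D 9D D3

Two's complement of -744682098 in 32 bits: 744682098 = 0x2C62F272; invert → 0xD39D0D8D; add 1 → 0xD39D0D8E.
Split into bytes (most-significant first): D3 9D 0D 8E.
In little-endian order the low byte comes first in memory.
So at ascending addresses the bytes are 8E 0D 9D D3.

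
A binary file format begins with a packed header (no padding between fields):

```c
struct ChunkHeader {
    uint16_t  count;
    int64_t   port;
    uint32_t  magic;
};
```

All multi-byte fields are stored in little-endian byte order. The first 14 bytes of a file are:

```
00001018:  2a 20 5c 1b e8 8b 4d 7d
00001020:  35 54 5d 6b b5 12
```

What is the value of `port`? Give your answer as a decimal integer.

6067893844964809564

`port` follows `count` (2 bytes), so it starts at byte offset 2 and occupies 8 bytes.
Bytes at offsets 2..9: 5C 1B E8 8B 4D 7D 35 54.
Little-endian: lowest address holds the least-significant byte.
Reassemble most-significant byte first: 54 35 7D 4D 8B E8 1B 5C → 0x54357D4D8BE81B5C.
0x54357D4D8BE81B5C = 6067893844964809564.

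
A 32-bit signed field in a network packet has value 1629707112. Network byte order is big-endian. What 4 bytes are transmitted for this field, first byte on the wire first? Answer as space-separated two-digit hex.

61 23 5B 68

1629707112 in hexadecimal, padded to 32 bits, is 0x61235B68.
Split into bytes (most-significant first): 61 23 5B 68.
Big-endian: lowest address holds the most-significant byte.
So the memory order matches the most-significant-first order: 61 23 5B 68.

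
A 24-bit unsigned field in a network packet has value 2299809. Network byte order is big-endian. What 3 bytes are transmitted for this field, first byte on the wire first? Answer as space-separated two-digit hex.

23 17 A1

2299809 in hexadecimal, padded to 24 bits, is 0x2317A1.
Split into bytes (most-significant first): 23 17 A1.
In big-endian order the high byte comes first in memory.
So the memory order matches the most-significant-first order: 23 17 A1.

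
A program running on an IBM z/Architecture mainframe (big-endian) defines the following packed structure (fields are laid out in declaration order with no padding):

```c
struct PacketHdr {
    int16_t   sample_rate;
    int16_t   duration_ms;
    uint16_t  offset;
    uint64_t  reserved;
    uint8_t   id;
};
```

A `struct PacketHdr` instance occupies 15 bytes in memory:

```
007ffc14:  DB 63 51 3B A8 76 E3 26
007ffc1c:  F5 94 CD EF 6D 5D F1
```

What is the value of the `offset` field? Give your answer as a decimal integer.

43126

`offset` follows `sample_rate` (2 B), `duration_ms` (2 B), so it starts at offset 2 + 2 = 4 and occupies 2 bytes.
Bytes at offsets 4..5: A8 76.
Big-endian stores the most-significant byte at the lowest address.
The bytes are already most-significant first: 0xA876.
0xA876 = 43126.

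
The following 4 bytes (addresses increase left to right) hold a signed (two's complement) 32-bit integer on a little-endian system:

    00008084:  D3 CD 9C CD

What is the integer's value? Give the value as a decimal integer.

Little-endian stores the least-significant byte at the lowest address.
Reassemble most-significant byte first: CD 9C CD D3 → 0xCD9CCDD3.
Top bit is set, so as a signed 32-bit value this is 0xCD9CCDD3 − 2^32 = -845361709.

-845361709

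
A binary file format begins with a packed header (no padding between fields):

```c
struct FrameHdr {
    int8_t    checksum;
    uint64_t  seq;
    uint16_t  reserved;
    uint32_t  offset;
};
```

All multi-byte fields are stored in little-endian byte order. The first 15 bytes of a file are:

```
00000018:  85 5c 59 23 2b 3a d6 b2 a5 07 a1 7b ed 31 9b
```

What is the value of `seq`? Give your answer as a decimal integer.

11939841107432790364

`seq` follows `checksum` (1 byte), so it starts at byte offset 1 and occupies 8 bytes.
Bytes at offsets 1..8: 5C 59 23 2B 3A D6 B2 A5.
Little-endian: lowest address holds the least-significant byte.
Reassemble most-significant byte first: A5 B2 D6 3A 2B 23 59 5C → 0xA5B2D63A2B23595C.
0xA5B2D63A2B23595C = 11939841107432790364.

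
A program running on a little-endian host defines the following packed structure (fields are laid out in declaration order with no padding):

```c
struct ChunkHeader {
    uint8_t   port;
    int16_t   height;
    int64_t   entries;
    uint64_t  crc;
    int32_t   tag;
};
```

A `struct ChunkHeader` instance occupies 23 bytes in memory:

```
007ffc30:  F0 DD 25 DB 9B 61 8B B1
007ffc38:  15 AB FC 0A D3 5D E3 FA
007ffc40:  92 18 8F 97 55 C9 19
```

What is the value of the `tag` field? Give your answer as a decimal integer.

432625047

`tag` follows `port` (1 B), `height` (2 B), `entries` (8 B), `crc` (8 B), so it starts at offset 1 + 2 + 8 + 8 = 19 and occupies 4 bytes.
Bytes at offsets 19..22: 97 55 C9 19.
In little-endian order the low byte comes first in memory.
Reassemble most-significant byte first: 19 C9 55 97 → 0x19C95597.
0x19C95597 = 432625047.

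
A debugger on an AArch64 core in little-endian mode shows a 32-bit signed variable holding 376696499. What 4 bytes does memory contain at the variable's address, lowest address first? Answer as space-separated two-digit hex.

376696499 in hexadecimal, padded to 32 bits, is 0x1673EEB3.
Split into bytes (most-significant first): 16 73 EE B3.
Little-endian stores the least-significant byte at the lowest address.
So at ascending addresses the bytes are B3 EE 73 16.

B3 EE 73 16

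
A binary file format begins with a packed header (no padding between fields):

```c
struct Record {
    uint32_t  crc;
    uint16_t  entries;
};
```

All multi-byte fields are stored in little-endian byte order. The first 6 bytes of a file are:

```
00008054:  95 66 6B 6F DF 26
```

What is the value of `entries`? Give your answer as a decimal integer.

9951

`entries` follows `crc` (4 bytes), so it starts at byte offset 4 and occupies 2 bytes.
Bytes at offsets 4..5: DF 26.
Little-endian stores the least-significant byte at the lowest address.
Reassemble most-significant byte first: 26 DF → 0x26DF.
0x26DF = 9951.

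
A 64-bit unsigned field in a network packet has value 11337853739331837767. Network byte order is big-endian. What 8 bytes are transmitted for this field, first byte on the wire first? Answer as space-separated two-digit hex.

9D 58 25 E7 C8 35 5F 47

11337853739331837767 in hexadecimal, padded to 64 bits, is 0x9D5825E7C8355F47.
Split into bytes (most-significant first): 9D 58 25 E7 C8 35 5F 47.
In big-endian order the high byte comes first in memory.
So the memory order matches the most-significant-first order: 9D 58 25 E7 C8 35 5F 47.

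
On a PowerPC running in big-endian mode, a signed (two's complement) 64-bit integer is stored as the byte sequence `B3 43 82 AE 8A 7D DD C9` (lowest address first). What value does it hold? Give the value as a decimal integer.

In big-endian order the high byte comes first in memory.
The bytes are already most-significant first: 0xB34382AE8A7DDDC9.
Top bit is set, so as a signed 64-bit value this is 0xB34382AE8A7DDDC9 − 2^64 = -5529432231321412151.

-5529432231321412151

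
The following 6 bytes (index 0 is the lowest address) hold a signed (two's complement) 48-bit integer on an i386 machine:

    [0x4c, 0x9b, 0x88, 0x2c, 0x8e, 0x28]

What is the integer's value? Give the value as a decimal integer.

44591097617228

Little-endian stores the least-significant byte at the lowest address.
Reassemble most-significant byte first: 28 8E 2C 88 9B 4C → 0x288E2C889B4C.
0x288E2C889B4C = 44591097617228.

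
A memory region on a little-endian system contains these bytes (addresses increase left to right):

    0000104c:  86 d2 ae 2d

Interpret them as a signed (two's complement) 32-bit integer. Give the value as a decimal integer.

Little-endian: lowest address holds the least-significant byte.
Reassemble most-significant byte first: 2D AE D2 86 → 0x2DAED286.
0x2DAED286 = 766431878.

766431878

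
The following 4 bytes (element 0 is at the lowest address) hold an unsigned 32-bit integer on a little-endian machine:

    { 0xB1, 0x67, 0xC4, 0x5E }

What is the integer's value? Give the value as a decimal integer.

1589929905

Little-endian stores the least-significant byte at the lowest address.
Reassemble most-significant byte first: 5E C4 67 B1 → 0x5EC467B1.
0x5EC467B1 = 1589929905.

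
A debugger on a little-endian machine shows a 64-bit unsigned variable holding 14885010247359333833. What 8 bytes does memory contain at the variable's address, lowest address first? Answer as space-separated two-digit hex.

C9 05 E7 AF F4 2D 92 CE

14885010247359333833 in hexadecimal, padded to 64 bits, is 0xCE922DF4AFE705C9.
Split into bytes (most-significant first): CE 92 2D F4 AF E7 05 C9.
Little-endian stores the least-significant byte at the lowest address.
So at ascending addresses the bytes are C9 05 E7 AF F4 2D 92 CE.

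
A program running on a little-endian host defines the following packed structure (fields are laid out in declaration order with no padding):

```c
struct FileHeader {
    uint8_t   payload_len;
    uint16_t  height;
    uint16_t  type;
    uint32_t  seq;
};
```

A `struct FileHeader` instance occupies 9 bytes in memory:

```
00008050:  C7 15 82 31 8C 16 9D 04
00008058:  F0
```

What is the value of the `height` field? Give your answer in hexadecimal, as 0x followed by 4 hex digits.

0x8215

`height` follows `payload_len` (1 byte), so it starts at byte offset 1 and occupies 2 bytes.
Bytes at offsets 1..2: 15 82.
Little-endian stores the least-significant byte at the lowest address.
Reassemble most-significant byte first: 82 15 → 0x8215.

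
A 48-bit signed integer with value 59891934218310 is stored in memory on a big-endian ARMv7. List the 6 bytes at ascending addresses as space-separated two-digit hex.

59891934218310 in hexadecimal, padded to 48 bits, is 0x3678AD76C846.
Split into bytes (most-significant first): 36 78 AD 76 C8 46.
Big-endian: lowest address holds the most-significant byte.
So the memory order matches the most-significant-first order: 36 78 AD 76 C8 46.

36 78 AD 76 C8 46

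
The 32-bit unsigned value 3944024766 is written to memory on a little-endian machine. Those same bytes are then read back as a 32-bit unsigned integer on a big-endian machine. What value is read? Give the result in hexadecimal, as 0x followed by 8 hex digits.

3944024766 in 32-bit hexadecimal is 0xEB150ABE.
Stored little-endian, the bytes at ascending addresses are BE 0A 15 EB.
Read back as big-endian, the last byte is least significant, giving 0xBE0A15EB.

0xBE0A15EB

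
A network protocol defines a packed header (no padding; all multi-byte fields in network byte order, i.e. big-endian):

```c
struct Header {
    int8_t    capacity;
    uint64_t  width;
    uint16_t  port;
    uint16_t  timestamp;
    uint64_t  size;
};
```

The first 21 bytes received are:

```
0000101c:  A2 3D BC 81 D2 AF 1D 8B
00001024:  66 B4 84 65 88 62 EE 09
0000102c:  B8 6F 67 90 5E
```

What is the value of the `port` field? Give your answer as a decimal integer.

46212

`port` follows `capacity` (1 B), `width` (8 B), so it starts at offset 1 + 8 = 9 and occupies 2 bytes.
Bytes at offsets 9..10: B4 84.
Big-endian: lowest address holds the most-significant byte.
The bytes are already most-significant first: 0xB484.
0xB484 = 46212.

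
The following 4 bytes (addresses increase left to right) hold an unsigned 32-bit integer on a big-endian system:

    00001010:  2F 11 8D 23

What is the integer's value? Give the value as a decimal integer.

Big-endian: lowest address holds the most-significant byte.
The bytes are already most-significant first: 0x2F118D23.
0x2F118D23 = 789679395.

789679395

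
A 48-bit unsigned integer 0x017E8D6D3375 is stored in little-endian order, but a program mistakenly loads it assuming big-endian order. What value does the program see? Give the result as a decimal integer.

128863741771265

Stored little-endian, the bytes at ascending addresses are 75 33 6D 8D 7E 01.
Read back as big-endian, the last byte is least significant, giving 0x75336D8D7E01.
0x75336D8D7E01 = 128863741771265.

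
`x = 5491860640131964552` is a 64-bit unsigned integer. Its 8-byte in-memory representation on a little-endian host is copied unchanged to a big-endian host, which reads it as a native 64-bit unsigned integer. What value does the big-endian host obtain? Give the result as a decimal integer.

5491860640131964552 in 64-bit hexadecimal is 0x4C370227B303DE88.
Stored little-endian, the bytes at ascending addresses are 88 DE 03 B3 27 02 37 4C.
Read back as big-endian, the last byte is least significant, giving 0x88DE03B32702374C.
0x88DE03B32702374C = 9862324301976450892.

9862324301976450892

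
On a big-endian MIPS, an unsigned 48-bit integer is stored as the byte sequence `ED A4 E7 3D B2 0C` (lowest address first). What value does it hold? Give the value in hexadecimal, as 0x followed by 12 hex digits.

In big-endian order the high byte comes first in memory.
The bytes are already most-significant first: 0xEDA4E73DB20C.

0xEDA4E73DB20C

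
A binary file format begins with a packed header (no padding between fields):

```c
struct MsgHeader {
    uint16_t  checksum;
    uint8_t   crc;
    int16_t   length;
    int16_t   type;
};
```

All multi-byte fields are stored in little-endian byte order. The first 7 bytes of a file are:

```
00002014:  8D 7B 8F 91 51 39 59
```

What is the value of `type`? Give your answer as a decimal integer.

`type` follows `checksum` (2 B), `crc` (1 B), `length` (2 B), so it starts at offset 2 + 1 + 2 = 5 and occupies 2 bytes.
Bytes at offsets 5..6: 39 59.
Little-endian stores the least-significant byte at the lowest address.
Reassemble most-significant byte first: 59 39 → 0x5939.
0x5939 = 22841.

22841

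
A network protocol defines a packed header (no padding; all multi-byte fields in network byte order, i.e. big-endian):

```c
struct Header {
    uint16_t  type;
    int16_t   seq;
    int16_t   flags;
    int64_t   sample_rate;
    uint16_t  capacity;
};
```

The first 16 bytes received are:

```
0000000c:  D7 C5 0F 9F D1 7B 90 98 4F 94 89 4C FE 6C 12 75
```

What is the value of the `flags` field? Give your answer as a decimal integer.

-11909

`flags` follows `type` (2 B), `seq` (2 B), so it starts at offset 2 + 2 = 4 and occupies 2 bytes.
Bytes at offsets 4..5: D1 7B.
Big-endian: lowest address holds the most-significant byte.
The bytes are already most-significant first: 0xD17B.
Top bit is set, so as a signed 16-bit value this is 0xD17B − 2^16 = -11909.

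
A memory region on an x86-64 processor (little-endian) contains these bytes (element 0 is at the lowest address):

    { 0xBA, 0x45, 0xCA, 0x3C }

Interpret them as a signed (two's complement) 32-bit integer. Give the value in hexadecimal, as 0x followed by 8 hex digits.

In little-endian order the low byte comes first in memory.
Reassemble most-significant byte first: 3C CA 45 BA → 0x3CCA45BA.

0x3CCA45BA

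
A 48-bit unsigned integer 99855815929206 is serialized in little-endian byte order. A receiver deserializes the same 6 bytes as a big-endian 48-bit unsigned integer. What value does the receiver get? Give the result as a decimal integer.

99855815929206 in 48-bit hexadecimal is 0x5AD17E6FED76.
Stored little-endian, the bytes at ascending addresses are 76 ED 6F 7E D1 5A.
Read back as big-endian, the last byte is least significant, giving 0x76ED6F7ED15A.
0x76ED6F7ED15A = 130762149908826.

130762149908826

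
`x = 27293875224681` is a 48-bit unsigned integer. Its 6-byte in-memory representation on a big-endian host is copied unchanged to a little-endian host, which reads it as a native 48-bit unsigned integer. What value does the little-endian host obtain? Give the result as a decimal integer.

27293875224681 in 48-bit hexadecimal is 0x18D2D9BCC069.
Stored big-endian, the bytes at ascending addresses are 18 D2 D9 BC C0 69.
Read back as little-endian, the first byte is least significant, giving 0x69C0BCD9D218.
0x69C0BCD9D218 = 116276523029016.

116276523029016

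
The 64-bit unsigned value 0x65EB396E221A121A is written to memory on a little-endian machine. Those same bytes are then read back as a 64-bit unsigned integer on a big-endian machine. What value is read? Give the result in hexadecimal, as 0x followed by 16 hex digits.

Stored little-endian, the bytes at ascending addresses are 1A 12 1A 22 6E 39 EB 65.
Read back as big-endian, the last byte is least significant, giving 0x1A121A226E39EB65.

0x1A121A226E39EB65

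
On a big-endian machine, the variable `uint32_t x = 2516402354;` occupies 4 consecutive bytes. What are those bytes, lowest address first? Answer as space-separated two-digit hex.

2516402354 in hexadecimal, padded to 32 bits, is 0x95FD40B2.
Split into bytes (most-significant first): 95 FD 40 B2.
Big-endian stores the most-significant byte at the lowest address.
So the memory order matches the most-significant-first order: 95 FD 40 B2.

95 FD 40 B2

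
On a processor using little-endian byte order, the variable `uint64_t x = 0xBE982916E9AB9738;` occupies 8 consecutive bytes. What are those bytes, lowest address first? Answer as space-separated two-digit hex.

38 97 AB E9 16 29 98 BE

Split into bytes (most-significant first): BE 98 29 16 E9 AB 97 38.
Little-endian: lowest address holds the least-significant byte.
So at ascending addresses the bytes are 38 97 AB E9 16 29 98 BE.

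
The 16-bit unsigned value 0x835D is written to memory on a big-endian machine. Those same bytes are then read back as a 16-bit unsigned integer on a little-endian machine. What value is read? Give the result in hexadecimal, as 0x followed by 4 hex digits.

Stored big-endian, the bytes at ascending addresses are 83 5D.
Read back as little-endian, the first byte is least significant, giving 0x5D83.

0x5D83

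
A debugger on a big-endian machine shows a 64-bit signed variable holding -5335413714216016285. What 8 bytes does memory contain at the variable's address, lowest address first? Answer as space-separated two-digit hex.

B5 F4 CD 7E C2 68 26 63

Two's complement of -5335413714216016285 in 64 bits: 5335413714216016285 = 0x4A0B32813D97D99D; invert → 0xB5F4CD7EC2682662; add 1 → 0xB5F4CD7EC2682663.
Split into bytes (most-significant first): B5 F4 CD 7E C2 68 26 63.
Big-endian: lowest address holds the most-significant byte.
So the memory order matches the most-significant-first order: B5 F4 CD 7E C2 68 26 63.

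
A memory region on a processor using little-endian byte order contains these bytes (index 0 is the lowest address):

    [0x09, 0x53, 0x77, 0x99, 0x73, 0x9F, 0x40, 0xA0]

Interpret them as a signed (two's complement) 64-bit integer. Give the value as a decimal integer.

Little-endian stores the least-significant byte at the lowest address.
Reassemble most-significant byte first: A0 40 9F 73 99 77 53 09 → 0xA0409F7399775309.
Top bit is set, so as a signed 64-bit value this is 0xA0409F7399775309 − 2^64 = -6899339310286810359.

-6899339310286810359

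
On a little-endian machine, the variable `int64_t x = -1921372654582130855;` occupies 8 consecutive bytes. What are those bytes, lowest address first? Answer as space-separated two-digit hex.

Two's complement of -1921372654582130855 in 64 bits: 1921372654582130855 = 0x1AAA163FDD8468A7; invert → 0xE555E9C0227B9758; add 1 → 0xE555E9C0227B9759.
Split into bytes (most-significant first): E5 55 E9 C0 22 7B 97 59.
Little-endian: lowest address holds the least-significant byte.
So at ascending addresses the bytes are 59 97 7B 22 C0 E9 55 E5.

59 97 7B 22 C0 E9 55 E5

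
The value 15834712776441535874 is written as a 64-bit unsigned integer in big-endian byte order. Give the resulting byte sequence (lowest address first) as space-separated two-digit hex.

15834712776441535874 in hexadecimal, padded to 64 bits, is 0xDBC0335FD0231D82.
Split into bytes (most-significant first): DB C0 33 5F D0 23 1D 82.
In big-endian order the high byte comes first in memory.
So the memory order matches the most-significant-first order: DB C0 33 5F D0 23 1D 82.

DB C0 33 5F D0 23 1D 82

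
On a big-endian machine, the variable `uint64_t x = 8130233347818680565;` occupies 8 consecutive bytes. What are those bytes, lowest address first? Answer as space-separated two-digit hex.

70 D4 64 27 6D C4 70 F5

8130233347818680565 in hexadecimal, padded to 64 bits, is 0x70D464276DC470F5.
Split into bytes (most-significant first): 70 D4 64 27 6D C4 70 F5.
Big-endian stores the most-significant byte at the lowest address.
So the memory order matches the most-significant-first order: 70 D4 64 27 6D C4 70 F5.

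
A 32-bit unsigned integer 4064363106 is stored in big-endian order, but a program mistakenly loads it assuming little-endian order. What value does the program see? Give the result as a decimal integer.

4064363106 in 32-bit hexadecimal is 0xF2414262.
Stored big-endian, the bytes at ascending addresses are F2 41 42 62.
Read back as little-endian, the first byte is least significant, giving 0x624241F2.
0x624241F2 = 1648509426.

1648509426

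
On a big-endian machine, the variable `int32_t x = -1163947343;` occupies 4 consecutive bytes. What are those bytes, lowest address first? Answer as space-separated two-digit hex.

Two's complement of -1163947343 in 32 bits: 1163947343 = 0x45606D4F; invert → 0xBA9F92B0; add 1 → 0xBA9F92B1.
Split into bytes (most-significant first): BA 9F 92 B1.
Big-endian: lowest address holds the most-significant byte.
So the memory order matches the most-significant-first order: BA 9F 92 B1.

BA 9F 92 B1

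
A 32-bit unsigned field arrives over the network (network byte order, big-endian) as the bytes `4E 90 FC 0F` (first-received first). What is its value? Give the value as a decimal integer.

1318124559

In big-endian order the high byte comes first in memory.
The bytes are already most-significant first: 0x4E90FC0F.
0x4E90FC0F = 1318124559.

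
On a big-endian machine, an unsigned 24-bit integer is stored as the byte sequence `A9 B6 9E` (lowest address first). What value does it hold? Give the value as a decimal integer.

In big-endian order the high byte comes first in memory.
The bytes are already most-significant first: 0xA9B69E.
0xA9B69E = 11122334.

11122334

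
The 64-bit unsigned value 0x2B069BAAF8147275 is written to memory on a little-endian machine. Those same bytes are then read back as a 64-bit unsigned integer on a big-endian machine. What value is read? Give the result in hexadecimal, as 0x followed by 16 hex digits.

Stored little-endian, the bytes at ascending addresses are 75 72 14 F8 AA 9B 06 2B.
Read back as big-endian, the last byte is least significant, giving 0x757214F8AA9B062B.

0x757214F8AA9B062B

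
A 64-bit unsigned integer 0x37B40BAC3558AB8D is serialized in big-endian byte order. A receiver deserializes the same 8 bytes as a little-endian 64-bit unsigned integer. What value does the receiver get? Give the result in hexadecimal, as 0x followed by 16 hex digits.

Stored big-endian, the bytes at ascending addresses are 37 B4 0B AC 35 58 AB 8D.
Read back as little-endian, the first byte is least significant, giving 0x8DAB5835AC0BB437.

0x8DAB5835AC0BB437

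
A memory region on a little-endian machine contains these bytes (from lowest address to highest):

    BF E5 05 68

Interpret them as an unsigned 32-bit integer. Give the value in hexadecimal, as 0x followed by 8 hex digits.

0x6805E5BF

In little-endian order the low byte comes first in memory.
Reassemble most-significant byte first: 68 05 E5 BF → 0x6805E5BF.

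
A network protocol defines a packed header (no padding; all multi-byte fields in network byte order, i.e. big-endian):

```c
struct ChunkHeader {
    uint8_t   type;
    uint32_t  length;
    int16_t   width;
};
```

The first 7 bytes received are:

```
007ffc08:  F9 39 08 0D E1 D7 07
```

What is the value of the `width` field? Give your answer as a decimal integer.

`width` follows `type` (1 B), `length` (4 B), so it starts at offset 1 + 4 = 5 and occupies 2 bytes.
Bytes at offsets 5..6: D7 07.
Big-endian stores the most-significant byte at the lowest address.
The bytes are already most-significant first: 0xD707.
Top bit is set, so as a signed 16-bit value this is 0xD707 − 2^16 = -10489.

-10489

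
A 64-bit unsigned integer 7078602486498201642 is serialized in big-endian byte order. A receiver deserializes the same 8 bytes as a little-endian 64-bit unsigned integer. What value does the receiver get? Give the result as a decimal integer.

7078602486498201642 in 64-bit hexadecimal is 0x623C3F7519EC102A.
Stored big-endian, the bytes at ascending addresses are 62 3C 3F 75 19 EC 10 2A.
Read back as little-endian, the first byte is least significant, giving 0x2A10EC19753F3C62.
0x2A10EC19753F3C62 = 3031182143305759842.

3031182143305759842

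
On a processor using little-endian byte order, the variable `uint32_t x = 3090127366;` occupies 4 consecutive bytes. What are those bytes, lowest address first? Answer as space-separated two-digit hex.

3090127366 in hexadecimal, padded to 32 bits, is 0xB82F9A06.
Split into bytes (most-significant first): B8 2F 9A 06.
Little-endian stores the least-significant byte at the lowest address.
So at ascending addresses the bytes are 06 9A 2F B8.

06 9A 2F B8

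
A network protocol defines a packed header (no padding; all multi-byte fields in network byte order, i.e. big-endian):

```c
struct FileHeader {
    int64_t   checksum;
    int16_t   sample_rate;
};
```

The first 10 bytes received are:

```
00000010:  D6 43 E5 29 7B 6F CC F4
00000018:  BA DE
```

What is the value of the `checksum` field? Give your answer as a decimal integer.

-3007308159826014988

`checksum` is the first field, at byte offset 0, occupying 8 bytes.
Bytes at offsets 0..7: D6 43 E5 29 7B 6F CC F4.
Big-endian stores the most-significant byte at the lowest address.
The bytes are already most-significant first: 0xD643E5297B6FCCF4.
Top bit is set, so as a signed 64-bit value this is 0xD643E5297B6FCCF4 − 2^64 = -3007308159826014988.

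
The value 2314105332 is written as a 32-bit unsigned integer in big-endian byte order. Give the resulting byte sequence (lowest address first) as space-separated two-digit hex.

2314105332 in hexadecimal, padded to 32 bits, is 0x89EE71F4.
Split into bytes (most-significant first): 89 EE 71 F4.
In big-endian order the high byte comes first in memory.
So the memory order matches the most-significant-first order: 89 EE 71 F4.

89 EE 71 F4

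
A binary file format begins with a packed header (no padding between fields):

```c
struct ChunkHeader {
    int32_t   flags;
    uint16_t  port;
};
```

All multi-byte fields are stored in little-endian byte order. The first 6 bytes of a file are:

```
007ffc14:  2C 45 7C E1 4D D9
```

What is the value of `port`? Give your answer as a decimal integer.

`port` follows `flags` (4 bytes), so it starts at byte offset 4 and occupies 2 bytes.
Bytes at offsets 4..5: 4D D9.
In little-endian order the low byte comes first in memory.
Reassemble most-significant byte first: D9 4D → 0xD94D.
0xD94D = 55629.

55629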